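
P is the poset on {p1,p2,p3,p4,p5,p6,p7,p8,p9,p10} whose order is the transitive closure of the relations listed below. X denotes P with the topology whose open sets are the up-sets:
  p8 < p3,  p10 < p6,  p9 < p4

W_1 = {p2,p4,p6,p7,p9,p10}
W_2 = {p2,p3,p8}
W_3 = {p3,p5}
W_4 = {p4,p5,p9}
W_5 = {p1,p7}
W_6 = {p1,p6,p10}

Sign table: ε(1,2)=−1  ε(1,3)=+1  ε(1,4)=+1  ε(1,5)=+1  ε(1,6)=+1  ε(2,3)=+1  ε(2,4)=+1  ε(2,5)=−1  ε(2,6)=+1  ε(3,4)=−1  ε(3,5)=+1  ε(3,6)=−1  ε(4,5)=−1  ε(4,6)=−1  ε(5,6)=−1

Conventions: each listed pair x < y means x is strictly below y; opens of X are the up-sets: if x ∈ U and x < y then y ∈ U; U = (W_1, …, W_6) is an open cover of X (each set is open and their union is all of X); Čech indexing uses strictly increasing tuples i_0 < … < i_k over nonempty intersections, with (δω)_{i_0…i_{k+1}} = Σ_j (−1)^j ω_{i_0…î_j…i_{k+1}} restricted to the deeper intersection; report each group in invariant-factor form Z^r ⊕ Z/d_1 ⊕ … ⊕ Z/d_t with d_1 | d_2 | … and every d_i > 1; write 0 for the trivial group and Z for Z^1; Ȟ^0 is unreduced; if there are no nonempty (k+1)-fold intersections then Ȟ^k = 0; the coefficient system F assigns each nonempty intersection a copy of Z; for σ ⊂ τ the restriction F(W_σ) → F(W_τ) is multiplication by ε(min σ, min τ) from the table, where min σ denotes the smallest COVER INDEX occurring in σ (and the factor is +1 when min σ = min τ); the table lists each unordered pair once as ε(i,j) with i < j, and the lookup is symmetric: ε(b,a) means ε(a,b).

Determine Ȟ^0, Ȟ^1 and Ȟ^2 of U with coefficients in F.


nonempty overlaps:
  W12={p2} W14={p4,p9} W15={p7} W16={p6,p10} W23={p3} W34={p5} W56={p1}
C dims 6,7; δ0: rk 6, SNF 1^5·2
degree 0: 6−6−0 = 0 → Ȟ^0 ≅ 0
degree 1: 7−0−6 = 1 plus torsion [2] → Ȟ^1 ≅ Z ⊕ Z/2
degree 2: 0−0−0 = 0 → Ȟ^2 ≅ 0

Ȟ^0 ≅ 0, Ȟ^1 ≅ Z ⊕ Z/2, Ȟ^2 ≅ 0


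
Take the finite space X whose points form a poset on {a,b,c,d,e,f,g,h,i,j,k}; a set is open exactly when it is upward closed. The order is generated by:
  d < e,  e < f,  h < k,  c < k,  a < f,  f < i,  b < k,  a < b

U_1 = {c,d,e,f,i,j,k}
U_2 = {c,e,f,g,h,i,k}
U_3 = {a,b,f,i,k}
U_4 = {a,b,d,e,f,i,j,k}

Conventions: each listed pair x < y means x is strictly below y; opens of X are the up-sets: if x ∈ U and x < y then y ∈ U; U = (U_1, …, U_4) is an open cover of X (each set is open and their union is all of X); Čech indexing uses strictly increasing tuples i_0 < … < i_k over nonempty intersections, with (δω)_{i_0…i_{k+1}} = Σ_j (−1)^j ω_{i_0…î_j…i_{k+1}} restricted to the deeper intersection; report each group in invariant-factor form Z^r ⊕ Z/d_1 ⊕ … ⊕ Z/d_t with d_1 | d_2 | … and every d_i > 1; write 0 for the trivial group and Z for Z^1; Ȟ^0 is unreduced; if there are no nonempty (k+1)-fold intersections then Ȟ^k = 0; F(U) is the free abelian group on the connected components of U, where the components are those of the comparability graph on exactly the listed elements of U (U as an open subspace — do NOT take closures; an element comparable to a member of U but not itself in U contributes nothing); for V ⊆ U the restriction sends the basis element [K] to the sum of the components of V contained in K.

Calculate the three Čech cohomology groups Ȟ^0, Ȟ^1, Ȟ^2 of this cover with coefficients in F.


Ȟ^0 ≅ Z^3; Ȟ^1 ≅ 0; Ȟ^2 ≅ 0

nerve simplices:
  U12={c,e,f,i,k} U13={f,i,k} U14={d,e,f,i,j,k} U23={f,i,k} U24={e,f,i,k} U34={a,b,f,i,k}
  U123={f,i,k} U124={e,f,i,k} U134={f,i,k} U234={f,i,k}
  U1234={f,i,k}
components per intersection:
  U1: {c,k} {d,e,f,i} {j}
  U2: {c,h,k} {e,f,i} {g}
  U3: {a,b,f,i,k}
  U4: {a,b,d,e,f,i,k} {j}
  U12: {c,k} {e,f,i}
  U13: {f,i} {k}
  U14: {d,e,f,i} {j} {k}
  U23: {f,i} {k}
  U24: {e,f,i} {k}
  U34: {a,b,f,i,k}
  U123: {f,i} {k}
  U124: {e,f,i} {k}
  U134: {f,i} {k}
  U234: {f,i} {k}
  U1234: {f,i} {k}
C dims 9,12,8,2; δ0: rk 6, SNF 1^6; δ1: rk 6, SNF 1^6; δ2: rk 2, SNF 1^2
degree 0: 9−6−0 = 3 → Ȟ^0 ≅ Z^3
degree 1: 12−6−6 = 0 → Ȟ^1 ≅ 0
degree 2: 8−2−6 = 0 → Ȟ^2 ≅ 0


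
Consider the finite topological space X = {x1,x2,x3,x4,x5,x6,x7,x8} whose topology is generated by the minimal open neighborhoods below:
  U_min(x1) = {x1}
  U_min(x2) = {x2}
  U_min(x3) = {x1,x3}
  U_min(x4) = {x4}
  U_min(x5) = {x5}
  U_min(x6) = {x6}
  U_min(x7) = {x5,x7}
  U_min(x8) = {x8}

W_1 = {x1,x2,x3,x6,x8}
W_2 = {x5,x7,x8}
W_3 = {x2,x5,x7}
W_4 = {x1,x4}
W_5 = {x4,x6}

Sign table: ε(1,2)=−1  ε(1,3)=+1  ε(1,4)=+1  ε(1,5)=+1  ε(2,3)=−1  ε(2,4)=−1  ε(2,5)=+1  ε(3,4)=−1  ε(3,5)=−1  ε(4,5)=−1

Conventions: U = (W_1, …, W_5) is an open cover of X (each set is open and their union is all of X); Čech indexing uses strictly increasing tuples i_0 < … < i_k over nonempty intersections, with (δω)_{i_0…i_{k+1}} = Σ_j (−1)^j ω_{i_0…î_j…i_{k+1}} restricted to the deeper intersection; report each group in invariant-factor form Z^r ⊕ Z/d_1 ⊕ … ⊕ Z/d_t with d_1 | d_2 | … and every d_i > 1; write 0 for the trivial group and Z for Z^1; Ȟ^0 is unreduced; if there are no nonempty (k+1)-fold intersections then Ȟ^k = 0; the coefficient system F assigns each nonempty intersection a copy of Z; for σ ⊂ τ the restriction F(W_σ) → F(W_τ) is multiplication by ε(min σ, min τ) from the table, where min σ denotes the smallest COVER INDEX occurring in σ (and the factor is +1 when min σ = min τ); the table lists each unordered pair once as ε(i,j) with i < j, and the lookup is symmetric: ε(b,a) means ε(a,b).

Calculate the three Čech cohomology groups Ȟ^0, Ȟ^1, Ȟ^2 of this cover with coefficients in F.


Ȟ^0(U;F) ≅ 0; Ȟ^1(U;F) ≅ Z ⊕ Z/2; Ȟ^2(U;F) ≅ 0

nerve of the cover:
  W12={x8} W13={x2} W14={x1} W15={x6} W23={x5,x7} W45={x4}
C dims 5,6; δ0: rk 5, SNF 1^4·2
Ȟ^0 = (5 − 5) − 0 = 0, so Ȟ^0 ≅ 0
Ȟ^1 = (6 − 0) − 5 = 1 plus torsion [2], so Ȟ^1 ≅ Z ⊕ Z/2
Ȟ^2 = (0 − 0) − 0 = 0, so Ȟ^2 ≅ 0


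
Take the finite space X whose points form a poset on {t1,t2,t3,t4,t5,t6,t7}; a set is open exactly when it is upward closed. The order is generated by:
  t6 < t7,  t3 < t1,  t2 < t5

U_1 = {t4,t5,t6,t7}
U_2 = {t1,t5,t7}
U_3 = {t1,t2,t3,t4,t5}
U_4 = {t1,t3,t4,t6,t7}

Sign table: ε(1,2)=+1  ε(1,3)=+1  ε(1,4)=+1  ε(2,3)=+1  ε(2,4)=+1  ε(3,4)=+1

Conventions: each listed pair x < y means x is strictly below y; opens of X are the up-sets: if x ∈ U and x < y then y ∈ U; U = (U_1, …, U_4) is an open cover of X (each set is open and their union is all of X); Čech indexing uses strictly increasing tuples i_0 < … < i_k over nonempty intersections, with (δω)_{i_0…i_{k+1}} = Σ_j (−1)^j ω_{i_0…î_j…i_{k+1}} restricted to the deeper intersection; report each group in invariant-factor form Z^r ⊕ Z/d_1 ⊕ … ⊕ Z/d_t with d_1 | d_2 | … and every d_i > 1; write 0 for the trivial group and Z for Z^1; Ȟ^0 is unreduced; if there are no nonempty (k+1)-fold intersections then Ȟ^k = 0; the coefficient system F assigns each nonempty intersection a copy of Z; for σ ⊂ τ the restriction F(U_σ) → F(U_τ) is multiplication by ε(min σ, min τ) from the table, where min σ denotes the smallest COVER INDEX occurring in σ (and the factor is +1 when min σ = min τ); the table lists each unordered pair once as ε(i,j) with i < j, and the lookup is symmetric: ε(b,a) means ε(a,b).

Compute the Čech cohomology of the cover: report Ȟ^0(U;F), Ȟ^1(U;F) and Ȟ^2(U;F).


intersection data:
  U12={t5,t7} U13={t4,t5} U14={t4,t6,t7} U23={t1,t5} U24={t1,t7} U34={t1,t3,t4}
  U123={t5} U124={t7} U134={t4} U234={t1}
C dims 4,6,4; δ0: rk 3, SNF 1^3; δ1: rk 3, SNF 1^3
Ȟ^0 = (4 − 3) − 0 = 1, so Ȟ^0 ≅ Z
Ȟ^1 = (6 − 3) − 3 = 0, so Ȟ^1 ≅ 0
Ȟ^2 = (4 − 0) − 3 = 1, so Ȟ^2 ≅ Z

Ȟ^0 ≅ Z; Ȟ^1 ≅ 0; Ȟ^2 ≅ Z


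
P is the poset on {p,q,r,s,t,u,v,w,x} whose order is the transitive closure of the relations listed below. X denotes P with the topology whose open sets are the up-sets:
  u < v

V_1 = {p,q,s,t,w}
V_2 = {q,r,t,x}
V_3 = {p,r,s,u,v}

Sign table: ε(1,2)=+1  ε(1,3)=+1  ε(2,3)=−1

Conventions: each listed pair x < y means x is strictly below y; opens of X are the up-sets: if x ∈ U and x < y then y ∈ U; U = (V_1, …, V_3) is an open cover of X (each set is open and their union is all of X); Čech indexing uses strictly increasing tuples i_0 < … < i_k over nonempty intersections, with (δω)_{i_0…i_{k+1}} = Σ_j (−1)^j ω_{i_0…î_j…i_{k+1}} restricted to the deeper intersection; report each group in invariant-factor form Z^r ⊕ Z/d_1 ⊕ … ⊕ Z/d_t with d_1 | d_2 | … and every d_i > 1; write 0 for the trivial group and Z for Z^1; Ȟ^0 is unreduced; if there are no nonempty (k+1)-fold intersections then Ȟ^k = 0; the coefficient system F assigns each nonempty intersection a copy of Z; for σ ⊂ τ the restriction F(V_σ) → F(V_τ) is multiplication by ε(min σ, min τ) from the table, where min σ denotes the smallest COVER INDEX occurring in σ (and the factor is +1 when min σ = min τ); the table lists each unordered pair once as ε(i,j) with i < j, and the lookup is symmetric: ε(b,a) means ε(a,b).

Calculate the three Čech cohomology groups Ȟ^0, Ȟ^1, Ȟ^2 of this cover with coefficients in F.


Ȟ^0(U;F) ≅ 0, Ȟ^1(U;F) ≅ Z/2, Ȟ^2(U;F) ≅ 0

nonempty intersections:
  V12={q,t} V13={p,s} V23={r}
C dims 3,3; δ0: rk 3, SNF 1^2·2
Ȟ^0: (3−3)−0=0 ⇒ 0
Ȟ^1: (3−0)−3=0 plus torsion [2] ⇒ Z/2
Ȟ^2: (0−0)−0=0 ⇒ 0


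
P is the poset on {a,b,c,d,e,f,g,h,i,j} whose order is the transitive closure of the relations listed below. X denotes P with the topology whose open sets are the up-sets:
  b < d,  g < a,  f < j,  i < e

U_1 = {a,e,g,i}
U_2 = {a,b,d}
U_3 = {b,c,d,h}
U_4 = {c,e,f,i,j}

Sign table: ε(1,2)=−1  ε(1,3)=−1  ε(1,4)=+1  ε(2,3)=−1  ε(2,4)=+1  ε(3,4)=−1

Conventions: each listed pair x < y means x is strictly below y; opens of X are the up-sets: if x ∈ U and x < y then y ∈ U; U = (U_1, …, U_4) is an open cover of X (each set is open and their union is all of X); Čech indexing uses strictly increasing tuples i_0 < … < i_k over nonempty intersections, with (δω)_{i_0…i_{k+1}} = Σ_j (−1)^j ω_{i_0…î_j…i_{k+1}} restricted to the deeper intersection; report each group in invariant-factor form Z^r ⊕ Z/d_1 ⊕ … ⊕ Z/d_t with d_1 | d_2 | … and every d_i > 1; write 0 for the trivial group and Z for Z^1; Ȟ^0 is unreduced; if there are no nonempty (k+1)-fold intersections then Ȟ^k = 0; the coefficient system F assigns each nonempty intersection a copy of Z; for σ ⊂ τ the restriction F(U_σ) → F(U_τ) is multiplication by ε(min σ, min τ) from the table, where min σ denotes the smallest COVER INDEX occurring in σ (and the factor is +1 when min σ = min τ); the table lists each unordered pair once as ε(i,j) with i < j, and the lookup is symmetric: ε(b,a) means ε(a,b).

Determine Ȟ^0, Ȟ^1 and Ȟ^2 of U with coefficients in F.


intersection data:
  U12={a} U14={e,i} U23={b,d} U34={c}
C dims 4,4; δ0: rk 4, SNF 1^3·2
Ȟ^0 = (4 − 4) − 0 = 0, so Ȟ^0 ≅ 0
Ȟ^1 = (4 − 0) − 4 = 0 plus torsion [2], so Ȟ^1 ≅ Z/2
Ȟ^2 = (0 − 0) − 0 = 0, so Ȟ^2 ≅ 0

Ȟ^0 = 0,  Ȟ^1 = Z/2,  Ȟ^2 = 0


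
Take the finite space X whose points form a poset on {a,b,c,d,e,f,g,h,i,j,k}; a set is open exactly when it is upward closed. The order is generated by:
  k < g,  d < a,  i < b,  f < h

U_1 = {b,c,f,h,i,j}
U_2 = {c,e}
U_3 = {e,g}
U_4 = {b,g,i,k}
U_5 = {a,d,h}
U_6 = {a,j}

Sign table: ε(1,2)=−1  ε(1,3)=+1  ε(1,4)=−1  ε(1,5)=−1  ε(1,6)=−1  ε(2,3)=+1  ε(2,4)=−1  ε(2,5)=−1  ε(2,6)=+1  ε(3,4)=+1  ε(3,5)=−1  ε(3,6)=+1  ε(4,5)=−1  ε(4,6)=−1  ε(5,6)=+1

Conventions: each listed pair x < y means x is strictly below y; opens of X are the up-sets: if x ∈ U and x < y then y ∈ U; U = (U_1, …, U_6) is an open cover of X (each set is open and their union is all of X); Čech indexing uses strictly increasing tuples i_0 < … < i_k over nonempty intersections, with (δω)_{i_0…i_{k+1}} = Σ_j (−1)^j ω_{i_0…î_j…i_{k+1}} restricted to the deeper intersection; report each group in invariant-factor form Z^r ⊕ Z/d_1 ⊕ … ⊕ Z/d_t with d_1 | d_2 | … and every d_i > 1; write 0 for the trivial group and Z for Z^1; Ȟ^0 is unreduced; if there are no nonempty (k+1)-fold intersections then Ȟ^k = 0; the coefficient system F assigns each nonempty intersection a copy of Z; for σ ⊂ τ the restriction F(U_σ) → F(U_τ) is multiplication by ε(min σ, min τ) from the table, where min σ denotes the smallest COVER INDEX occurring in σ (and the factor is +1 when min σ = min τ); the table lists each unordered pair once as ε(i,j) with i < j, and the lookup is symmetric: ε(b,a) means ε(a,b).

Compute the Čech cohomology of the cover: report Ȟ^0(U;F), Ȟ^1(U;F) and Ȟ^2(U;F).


nerve simplices:
  U12={c} U14={b,i} U15={h} U16={j} U23={e} U34={g} U56={a}
C dims 6,7; δ0: rk 5, SNF 1^5
degree 0: 6−5−0 = 1 → Ȟ^0 ≅ Z
degree 1: 7−0−5 = 2 → Ȟ^1 ≅ Z^2
degree 2: 0−0−0 = 0 → Ȟ^2 ≅ 0

Ȟ^0 ≅ Z; Ȟ^1 ≅ Z^2; Ȟ^2 ≅ 0


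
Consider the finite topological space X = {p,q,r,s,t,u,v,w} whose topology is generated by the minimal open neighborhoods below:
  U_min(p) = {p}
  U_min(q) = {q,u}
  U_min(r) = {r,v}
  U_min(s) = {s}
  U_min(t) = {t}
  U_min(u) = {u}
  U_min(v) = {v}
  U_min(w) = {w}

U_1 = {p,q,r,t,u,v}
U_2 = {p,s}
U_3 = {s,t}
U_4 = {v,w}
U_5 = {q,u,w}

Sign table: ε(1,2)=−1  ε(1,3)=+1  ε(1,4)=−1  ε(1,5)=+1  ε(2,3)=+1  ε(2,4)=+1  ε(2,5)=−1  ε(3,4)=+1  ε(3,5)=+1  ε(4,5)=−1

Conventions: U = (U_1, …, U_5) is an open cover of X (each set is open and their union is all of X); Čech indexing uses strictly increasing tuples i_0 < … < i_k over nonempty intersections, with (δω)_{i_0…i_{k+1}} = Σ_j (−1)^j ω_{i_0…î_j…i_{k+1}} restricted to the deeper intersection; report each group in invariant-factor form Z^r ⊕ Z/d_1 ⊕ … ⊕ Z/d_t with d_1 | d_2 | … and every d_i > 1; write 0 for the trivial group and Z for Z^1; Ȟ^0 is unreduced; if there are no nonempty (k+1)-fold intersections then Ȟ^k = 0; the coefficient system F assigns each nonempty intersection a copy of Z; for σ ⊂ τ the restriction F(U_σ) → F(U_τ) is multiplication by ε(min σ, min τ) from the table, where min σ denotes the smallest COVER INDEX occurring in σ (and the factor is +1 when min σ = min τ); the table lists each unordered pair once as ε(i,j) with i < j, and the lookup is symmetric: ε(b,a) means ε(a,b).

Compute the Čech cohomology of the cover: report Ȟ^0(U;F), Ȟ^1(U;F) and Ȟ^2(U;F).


Ȟ^0 = 0, Ȟ^1 = Z ⊕ Z/2 and Ȟ^2 = 0

nerve simplices:
  U12={p} U13={t} U14={v} U15={q,u} U23={s} U45={w}
C dims 5,6; δ0: rk 5, SNF 1^4·2
degree 0: 5−5−0 = 0 → Ȟ^0 ≅ 0
degree 1: 6−0−5 = 1 plus torsion [2] → Ȟ^1 ≅ Z ⊕ Z/2
degree 2: 0−0−0 = 0 → Ȟ^2 ≅ 0


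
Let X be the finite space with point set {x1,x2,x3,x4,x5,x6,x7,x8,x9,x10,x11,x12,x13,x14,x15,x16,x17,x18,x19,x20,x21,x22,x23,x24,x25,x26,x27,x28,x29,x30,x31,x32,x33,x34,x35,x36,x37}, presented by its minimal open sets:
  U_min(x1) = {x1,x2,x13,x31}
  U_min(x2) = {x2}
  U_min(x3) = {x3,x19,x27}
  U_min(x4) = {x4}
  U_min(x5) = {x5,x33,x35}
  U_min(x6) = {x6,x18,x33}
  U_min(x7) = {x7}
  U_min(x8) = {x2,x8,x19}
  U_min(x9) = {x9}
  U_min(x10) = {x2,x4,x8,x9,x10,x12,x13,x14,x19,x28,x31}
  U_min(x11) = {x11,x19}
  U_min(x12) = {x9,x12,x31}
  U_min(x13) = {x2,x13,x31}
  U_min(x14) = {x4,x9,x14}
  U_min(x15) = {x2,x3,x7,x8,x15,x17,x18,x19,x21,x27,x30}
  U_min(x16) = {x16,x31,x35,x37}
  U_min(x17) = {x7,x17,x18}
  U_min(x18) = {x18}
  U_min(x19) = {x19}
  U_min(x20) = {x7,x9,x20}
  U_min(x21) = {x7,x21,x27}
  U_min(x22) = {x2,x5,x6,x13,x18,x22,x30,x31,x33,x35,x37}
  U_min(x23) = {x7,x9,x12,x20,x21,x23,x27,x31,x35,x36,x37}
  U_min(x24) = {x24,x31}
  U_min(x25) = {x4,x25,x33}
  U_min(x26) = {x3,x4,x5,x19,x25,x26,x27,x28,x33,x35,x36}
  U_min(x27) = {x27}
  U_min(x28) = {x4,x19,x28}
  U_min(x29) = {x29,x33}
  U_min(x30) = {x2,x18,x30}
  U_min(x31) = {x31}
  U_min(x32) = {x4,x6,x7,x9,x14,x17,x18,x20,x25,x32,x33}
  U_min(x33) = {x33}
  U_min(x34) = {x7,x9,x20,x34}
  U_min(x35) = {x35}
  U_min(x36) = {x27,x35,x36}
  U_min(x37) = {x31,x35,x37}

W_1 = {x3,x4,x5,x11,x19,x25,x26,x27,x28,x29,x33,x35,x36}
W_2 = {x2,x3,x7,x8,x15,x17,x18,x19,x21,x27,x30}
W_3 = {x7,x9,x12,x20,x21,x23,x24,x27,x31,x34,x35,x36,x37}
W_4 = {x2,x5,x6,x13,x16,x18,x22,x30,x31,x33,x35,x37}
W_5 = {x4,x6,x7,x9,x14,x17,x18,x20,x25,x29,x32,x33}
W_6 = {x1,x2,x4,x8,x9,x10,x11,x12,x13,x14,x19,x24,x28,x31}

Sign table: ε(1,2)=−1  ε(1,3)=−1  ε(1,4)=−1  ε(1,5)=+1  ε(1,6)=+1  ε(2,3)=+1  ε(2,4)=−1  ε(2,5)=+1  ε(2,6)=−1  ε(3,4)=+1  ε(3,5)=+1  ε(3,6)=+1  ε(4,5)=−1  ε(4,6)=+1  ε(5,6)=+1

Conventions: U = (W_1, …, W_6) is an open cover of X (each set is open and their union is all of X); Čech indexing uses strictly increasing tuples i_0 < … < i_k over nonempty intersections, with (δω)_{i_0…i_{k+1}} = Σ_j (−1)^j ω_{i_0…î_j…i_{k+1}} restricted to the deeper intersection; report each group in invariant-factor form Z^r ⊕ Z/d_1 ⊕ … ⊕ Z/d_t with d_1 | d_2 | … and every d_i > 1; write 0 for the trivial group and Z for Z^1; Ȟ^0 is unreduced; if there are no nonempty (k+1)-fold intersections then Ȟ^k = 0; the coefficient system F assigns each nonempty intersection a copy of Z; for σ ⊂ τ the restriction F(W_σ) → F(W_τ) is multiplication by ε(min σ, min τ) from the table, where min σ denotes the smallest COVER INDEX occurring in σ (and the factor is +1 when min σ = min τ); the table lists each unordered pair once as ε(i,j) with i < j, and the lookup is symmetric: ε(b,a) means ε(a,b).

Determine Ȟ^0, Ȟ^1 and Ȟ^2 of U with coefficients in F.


Ȟ^0 ≅ 0, Ȟ^1 ≅ Z/2, Ȟ^2 ≅ Z

intersection data:
  W12={x3,x19,x27} W13={x27,x35,x36} W14={x5,x33,x35} W15={x4,x25,x29,x33} W16={x4,x11,x19,x28} W23={x7,x21,x27} W24={x2,x18,x30} W25={x7,x17,x18} W26={x2,x8,x19} W34={x31,x35,x37} W35={x7,x9,x20} W36={x9,x12,x24,x31} W45={x6,x18,x33} W46={x2,x13,x31} W56={x4,x9,x14}
  W123={x27} W126={x19} W134={x35} W145={x33} W156={x4} W235={x7} W245={x18} W246={x2} W346={x31} W356={x9}
C dims 6,15,10; δ0: rk 6, SNF 1^5·2; δ1: rk 9, SNF 1^9
Ȟ^0 = (6 − 6) − 0 = 0, so Ȟ^0 ≅ 0
Ȟ^1 = (15 − 9) − 6 = 0 plus torsion [2], so Ȟ^1 ≅ Z/2
Ȟ^2 = (10 − 0) − 9 = 1, so Ȟ^2 ≅ Z


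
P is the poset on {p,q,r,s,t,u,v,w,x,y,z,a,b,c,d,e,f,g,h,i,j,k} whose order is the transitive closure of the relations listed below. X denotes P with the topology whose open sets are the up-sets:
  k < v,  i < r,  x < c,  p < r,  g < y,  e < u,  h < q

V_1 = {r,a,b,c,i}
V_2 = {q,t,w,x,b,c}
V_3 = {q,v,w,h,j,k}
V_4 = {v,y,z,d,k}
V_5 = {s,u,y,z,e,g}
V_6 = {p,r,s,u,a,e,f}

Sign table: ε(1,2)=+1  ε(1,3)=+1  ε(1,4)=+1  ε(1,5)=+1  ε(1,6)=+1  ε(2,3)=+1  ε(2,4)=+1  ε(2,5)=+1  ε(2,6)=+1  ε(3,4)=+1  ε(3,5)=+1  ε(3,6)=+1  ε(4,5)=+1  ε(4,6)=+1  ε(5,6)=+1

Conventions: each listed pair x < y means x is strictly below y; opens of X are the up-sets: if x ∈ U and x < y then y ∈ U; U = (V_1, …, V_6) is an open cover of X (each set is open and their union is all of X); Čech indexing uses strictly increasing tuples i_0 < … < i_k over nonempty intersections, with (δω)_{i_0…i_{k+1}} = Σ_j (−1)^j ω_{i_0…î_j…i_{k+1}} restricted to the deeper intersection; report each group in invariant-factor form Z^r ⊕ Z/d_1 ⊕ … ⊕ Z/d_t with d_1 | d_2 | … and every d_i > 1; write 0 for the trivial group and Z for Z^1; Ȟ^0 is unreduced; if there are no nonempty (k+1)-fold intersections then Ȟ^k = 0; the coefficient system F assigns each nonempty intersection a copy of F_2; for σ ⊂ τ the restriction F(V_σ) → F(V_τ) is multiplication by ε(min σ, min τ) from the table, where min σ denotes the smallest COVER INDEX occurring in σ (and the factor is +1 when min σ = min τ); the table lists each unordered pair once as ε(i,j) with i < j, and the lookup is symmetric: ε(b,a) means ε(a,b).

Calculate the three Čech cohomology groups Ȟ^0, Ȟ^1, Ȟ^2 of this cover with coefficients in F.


Ȟ^0 = Z/2, Ȟ^1 = Z/2 and Ȟ^2 = 0

cover nerve:
  V12={b,c} V16={r,a} V23={q,w} V34={v,k} V45={y,z} V56={s,u,e}
C dims 6,6; δ0: rk_F2 5
Ȟ^0: (6−5)−0=1 ⇒ Z/2
Ȟ^1: (6−0)−5=1 ⇒ Z/2
Ȟ^2: (0−0)−0=0 ⇒ 0


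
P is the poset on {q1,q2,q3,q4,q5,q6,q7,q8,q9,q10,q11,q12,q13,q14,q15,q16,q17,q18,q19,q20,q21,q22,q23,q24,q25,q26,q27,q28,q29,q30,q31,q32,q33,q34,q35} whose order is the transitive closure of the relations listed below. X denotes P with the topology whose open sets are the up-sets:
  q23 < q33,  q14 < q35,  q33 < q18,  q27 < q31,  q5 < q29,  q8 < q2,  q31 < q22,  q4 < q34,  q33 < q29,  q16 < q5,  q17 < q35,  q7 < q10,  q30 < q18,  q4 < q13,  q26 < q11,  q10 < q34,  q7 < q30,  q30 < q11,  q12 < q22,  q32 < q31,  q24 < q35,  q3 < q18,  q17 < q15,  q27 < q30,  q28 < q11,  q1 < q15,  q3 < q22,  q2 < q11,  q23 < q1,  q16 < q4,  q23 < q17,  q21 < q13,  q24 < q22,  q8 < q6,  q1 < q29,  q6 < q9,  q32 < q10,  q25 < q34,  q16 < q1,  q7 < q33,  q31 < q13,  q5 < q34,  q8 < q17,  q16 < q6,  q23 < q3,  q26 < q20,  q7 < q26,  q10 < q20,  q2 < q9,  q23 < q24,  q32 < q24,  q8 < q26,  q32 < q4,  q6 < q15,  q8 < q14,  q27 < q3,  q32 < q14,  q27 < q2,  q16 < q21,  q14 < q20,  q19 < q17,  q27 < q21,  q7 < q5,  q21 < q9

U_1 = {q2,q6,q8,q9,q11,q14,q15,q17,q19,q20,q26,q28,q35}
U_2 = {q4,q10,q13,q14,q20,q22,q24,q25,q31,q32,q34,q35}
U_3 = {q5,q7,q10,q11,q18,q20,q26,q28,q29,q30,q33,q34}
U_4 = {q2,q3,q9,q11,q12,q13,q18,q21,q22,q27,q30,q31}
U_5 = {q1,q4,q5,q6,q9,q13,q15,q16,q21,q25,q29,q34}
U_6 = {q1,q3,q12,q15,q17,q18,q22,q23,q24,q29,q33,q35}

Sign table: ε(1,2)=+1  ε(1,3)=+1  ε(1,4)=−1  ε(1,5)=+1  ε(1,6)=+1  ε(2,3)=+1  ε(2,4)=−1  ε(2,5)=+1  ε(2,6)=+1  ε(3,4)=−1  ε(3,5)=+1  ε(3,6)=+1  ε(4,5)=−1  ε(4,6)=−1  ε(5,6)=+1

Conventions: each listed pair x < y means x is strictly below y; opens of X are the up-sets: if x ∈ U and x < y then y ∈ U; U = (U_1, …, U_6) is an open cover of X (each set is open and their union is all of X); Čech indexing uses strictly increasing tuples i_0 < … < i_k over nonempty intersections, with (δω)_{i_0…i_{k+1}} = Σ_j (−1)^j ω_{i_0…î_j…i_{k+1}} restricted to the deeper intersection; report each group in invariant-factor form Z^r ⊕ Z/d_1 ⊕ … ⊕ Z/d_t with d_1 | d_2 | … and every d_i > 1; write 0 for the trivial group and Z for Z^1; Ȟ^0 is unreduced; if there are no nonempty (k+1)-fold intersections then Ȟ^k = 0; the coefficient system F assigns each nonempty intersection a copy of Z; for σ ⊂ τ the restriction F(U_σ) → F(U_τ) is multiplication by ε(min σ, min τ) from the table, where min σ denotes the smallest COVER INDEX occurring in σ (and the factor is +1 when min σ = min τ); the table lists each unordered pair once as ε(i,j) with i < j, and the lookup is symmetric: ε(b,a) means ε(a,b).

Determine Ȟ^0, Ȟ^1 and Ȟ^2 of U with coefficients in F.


Ȟ^0 ≅ Z,  Ȟ^1 ≅ 0,  Ȟ^2 ≅ Z/2

nonempty overlaps:
  U12={q14,q20,q35} U13={q11,q20,q26,q28} U14={q2,q9,q11} U15={q6,q9,q15} U16={q15,q17,q35} U23={q10,q20,q34} U24={q13,q22,q31} U25={q4,q13,q25,q34} U26={q22,q24,q35} U34={q11,q18,q30} U35={q5,q29,q34} U36={q18,q29,q33} U45={q9,q13,q21} U46={q3,q12,q18,q22} U56={q1,q15,q29}
  U123={q20} U126={q35} U134={q11} U145={q9} U156={q15} U235={q34} U245={q13} U246={q22} U346={q18} U356={q29}
C dims 6,15,10; δ0: rk 5, SNF 1^5; δ1: rk 10, SNF 1^9·2
degree 0: 6−5−0 = 1 → Ȟ^0 ≅ Z
degree 1: 15−10−5 = 0 → Ȟ^1 ≅ 0
degree 2: 10−0−10 = 0 plus torsion [2] → Ȟ^2 ≅ Z/2


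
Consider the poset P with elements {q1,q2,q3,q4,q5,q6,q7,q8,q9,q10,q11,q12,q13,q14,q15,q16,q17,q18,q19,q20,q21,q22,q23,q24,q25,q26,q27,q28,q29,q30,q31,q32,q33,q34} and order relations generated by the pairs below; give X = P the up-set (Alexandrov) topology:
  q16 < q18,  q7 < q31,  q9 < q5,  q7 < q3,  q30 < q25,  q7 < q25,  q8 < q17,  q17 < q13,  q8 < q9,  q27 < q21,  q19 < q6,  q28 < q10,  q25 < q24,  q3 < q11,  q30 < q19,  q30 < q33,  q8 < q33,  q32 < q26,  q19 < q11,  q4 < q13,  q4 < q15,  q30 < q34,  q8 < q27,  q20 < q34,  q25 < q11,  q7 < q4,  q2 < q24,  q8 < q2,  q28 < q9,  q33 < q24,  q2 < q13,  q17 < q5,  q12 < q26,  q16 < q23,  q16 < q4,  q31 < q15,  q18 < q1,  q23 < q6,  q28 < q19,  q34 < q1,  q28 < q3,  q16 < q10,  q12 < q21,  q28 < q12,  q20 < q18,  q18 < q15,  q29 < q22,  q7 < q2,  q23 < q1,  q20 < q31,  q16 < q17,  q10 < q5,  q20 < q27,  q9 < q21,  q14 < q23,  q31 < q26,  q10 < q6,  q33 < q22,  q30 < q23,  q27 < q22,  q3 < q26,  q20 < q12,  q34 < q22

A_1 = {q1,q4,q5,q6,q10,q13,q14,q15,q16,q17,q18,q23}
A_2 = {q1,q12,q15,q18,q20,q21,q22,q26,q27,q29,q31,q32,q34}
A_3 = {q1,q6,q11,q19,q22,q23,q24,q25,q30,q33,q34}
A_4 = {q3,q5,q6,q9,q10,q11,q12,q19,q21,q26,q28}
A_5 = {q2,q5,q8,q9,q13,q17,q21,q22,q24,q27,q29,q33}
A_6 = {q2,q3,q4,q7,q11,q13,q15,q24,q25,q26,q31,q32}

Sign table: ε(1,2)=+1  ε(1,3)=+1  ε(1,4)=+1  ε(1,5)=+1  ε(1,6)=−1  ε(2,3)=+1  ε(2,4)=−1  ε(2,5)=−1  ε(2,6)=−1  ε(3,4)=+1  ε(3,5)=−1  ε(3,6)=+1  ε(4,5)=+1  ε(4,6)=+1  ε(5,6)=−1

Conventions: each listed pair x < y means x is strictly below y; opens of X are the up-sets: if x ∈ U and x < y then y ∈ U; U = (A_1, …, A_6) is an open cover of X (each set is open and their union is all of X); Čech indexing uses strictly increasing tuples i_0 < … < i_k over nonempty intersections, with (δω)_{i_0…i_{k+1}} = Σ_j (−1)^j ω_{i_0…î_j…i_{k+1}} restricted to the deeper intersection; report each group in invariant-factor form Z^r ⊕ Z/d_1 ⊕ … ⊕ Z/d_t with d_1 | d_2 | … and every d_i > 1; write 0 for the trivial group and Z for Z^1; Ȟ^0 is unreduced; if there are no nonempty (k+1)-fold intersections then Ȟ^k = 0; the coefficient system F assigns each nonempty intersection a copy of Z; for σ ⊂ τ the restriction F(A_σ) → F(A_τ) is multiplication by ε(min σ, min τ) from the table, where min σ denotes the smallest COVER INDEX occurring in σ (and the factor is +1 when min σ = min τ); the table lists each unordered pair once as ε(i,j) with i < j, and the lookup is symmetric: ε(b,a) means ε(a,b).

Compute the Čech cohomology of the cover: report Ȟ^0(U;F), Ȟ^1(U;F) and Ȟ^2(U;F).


Ȟ^0(U;F) ≅ 0,  Ȟ^1(U;F) ≅ Z/2,  Ȟ^2(U;F) ≅ Z

cover nerve:
  A12={q1,q15,q18} A13={q1,q6,q23} A14={q5,q6,q10} A15={q5,q13,q17} A16={q4,q13,q15} A23={q1,q22,q34} A24={q12,q21,q26} A25={q21,q22,q27,q29} A26={q15,q26,q31,q32} A34={q6,q11,q19} A35={q22,q24,q33} A36={q11,q24,q25} A45={q5,q9,q21} A46={q3,q11,q26} A56={q2,q13,q24}
  A123={q1} A126={q15} A134={q6} A145={q5} A156={q13} A235={q22} A245={q21} A246={q26} A346={q11} A356={q24}
C dims 6,15,10; δ0: rk 6, SNF 1^5·2; δ1: rk 9, SNF 1^9
Ȟ^0: (6−6)−0=0 ⇒ 0
Ȟ^1: (15−9)−6=0 plus torsion [2] ⇒ Z/2
Ȟ^2: (10−0)−9=1 ⇒ Z


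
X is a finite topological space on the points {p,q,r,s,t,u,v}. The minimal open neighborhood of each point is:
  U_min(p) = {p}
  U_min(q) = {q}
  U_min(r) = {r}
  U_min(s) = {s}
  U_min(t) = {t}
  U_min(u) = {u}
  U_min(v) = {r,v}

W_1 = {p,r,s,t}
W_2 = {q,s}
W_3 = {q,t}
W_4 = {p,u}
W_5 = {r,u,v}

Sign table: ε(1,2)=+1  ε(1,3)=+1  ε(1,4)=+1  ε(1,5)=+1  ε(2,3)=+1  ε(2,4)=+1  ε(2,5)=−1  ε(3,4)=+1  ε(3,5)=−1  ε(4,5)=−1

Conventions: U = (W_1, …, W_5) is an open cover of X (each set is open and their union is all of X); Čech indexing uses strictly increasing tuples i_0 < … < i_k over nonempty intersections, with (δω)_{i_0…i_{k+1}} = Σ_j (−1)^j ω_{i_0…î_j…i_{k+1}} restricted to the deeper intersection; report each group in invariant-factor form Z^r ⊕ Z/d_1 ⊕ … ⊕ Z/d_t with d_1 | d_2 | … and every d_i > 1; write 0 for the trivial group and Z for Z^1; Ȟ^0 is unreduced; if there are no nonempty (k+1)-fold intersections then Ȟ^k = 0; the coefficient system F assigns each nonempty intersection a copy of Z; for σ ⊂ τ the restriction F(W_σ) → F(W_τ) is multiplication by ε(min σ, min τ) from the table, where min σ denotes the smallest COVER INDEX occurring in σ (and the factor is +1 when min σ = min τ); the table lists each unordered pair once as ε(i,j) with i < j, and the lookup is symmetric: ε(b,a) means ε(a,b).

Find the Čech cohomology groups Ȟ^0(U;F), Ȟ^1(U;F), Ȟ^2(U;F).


Ȟ^0(U;F) ≅ 0; Ȟ^1(U;F) ≅ Z ⊕ Z/2; Ȟ^2(U;F) ≅ 0

nerve of the cover:
  W12={s} W13={t} W14={p} W15={r} W23={q} W45={u}
C dims 5,6; δ0: rk 5, SNF 1^4·2
Ȟ^0 = (5 − 5) − 0 = 0, so Ȟ^0 ≅ 0
Ȟ^1 = (6 − 0) − 5 = 1 plus torsion [2], so Ȟ^1 ≅ Z ⊕ Z/2
Ȟ^2 = (0 − 0) − 0 = 0, so Ȟ^2 ≅ 0


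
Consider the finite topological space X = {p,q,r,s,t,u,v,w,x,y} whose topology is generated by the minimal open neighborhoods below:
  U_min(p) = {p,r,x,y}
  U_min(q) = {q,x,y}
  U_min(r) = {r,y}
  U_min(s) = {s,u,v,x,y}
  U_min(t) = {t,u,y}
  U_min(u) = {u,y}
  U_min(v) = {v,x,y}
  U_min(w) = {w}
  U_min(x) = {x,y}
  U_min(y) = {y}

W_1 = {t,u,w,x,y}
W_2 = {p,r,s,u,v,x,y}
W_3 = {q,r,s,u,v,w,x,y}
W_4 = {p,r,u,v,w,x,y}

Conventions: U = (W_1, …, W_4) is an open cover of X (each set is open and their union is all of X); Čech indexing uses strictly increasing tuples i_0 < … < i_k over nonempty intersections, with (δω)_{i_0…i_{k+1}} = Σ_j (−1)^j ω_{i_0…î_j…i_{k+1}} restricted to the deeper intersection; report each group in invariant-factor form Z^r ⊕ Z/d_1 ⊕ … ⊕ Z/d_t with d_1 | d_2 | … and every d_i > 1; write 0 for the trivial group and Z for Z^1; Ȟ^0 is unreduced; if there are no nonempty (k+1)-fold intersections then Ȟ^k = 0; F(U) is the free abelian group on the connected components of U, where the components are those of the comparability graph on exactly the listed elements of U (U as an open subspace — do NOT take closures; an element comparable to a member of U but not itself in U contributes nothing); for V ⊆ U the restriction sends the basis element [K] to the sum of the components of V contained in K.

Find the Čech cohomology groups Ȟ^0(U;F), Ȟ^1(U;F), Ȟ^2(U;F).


Ȟ^0 ≅ Z^2, Ȟ^1 ≅ 0, Ȟ^2 ≅ 0

nonempty overlaps:
  W12={u,x,y} W13={u,w,x,y} W14={u,w,x,y} W23={r,s,u,v,x,y} W24={p,r,u,v,x,y} W34={r,u,v,w,x,y}
  W123={u,x,y} W124={u,x,y} W134={u,w,x,y} W234={r,u,v,x,y}
  W1234={u,x,y}
components per intersection:
  W1: {t,u,x,y} {w}
  W2: {p,r,s,u,v,x,y}
  W3: {q,r,s,u,v,x,y} {w}
  W4: {p,r,u,v,x,y} {w}
  W12: {u,x,y}
  W13: {u,x,y} {w}
  W14: {u,x,y} {w}
  W23: {r,s,u,v,x,y}
  W24: {p,r,u,v,x,y}
  W34: {r,u,v,x,y} {w}
  W123: {u,x,y}
  W124: {u,x,y}
  W134: {u,x,y} {w}
  W234: {r,u,v,x,y}
  W1234: {u,x,y}
C dims 7,9,5,1; δ0: rk 5, SNF 1^5; δ1: rk 4, SNF 1^4; δ2: rk 1, SNF 1^1
degree 0: 7−5−0 = 2 → Ȟ^0 ≅ Z^2
degree 1: 9−4−5 = 0 → Ȟ^1 ≅ 0
degree 2: 5−1−4 = 0 → Ȟ^2 ≅ 0


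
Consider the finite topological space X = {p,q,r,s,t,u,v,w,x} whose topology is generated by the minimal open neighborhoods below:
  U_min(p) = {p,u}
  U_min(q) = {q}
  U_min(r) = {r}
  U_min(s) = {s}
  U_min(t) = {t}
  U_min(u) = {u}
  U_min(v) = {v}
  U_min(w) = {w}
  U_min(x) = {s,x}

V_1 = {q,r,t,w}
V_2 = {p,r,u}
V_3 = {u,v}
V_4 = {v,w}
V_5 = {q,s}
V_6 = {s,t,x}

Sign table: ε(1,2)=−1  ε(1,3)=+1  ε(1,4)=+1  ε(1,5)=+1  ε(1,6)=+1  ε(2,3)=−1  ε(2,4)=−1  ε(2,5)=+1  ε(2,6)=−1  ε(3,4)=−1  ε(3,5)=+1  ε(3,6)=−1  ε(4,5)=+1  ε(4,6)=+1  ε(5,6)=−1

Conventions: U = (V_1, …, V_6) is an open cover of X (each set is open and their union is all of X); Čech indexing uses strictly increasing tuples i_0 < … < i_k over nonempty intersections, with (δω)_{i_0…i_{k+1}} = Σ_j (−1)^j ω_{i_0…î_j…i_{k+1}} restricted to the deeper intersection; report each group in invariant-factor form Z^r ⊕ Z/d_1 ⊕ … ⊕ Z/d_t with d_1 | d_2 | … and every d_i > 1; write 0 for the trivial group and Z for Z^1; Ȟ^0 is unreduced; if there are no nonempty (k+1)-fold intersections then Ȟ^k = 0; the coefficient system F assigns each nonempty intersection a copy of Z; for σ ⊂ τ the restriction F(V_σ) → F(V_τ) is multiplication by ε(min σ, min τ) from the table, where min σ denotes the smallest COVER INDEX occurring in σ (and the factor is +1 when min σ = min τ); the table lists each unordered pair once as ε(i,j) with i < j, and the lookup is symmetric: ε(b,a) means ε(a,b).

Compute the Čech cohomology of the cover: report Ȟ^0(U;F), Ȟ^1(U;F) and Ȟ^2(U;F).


Ȟ^0(U;F) ≅ 0,  Ȟ^1(U;F) ≅ Z ⊕ Z/2,  Ȟ^2(U;F) ≅ 0

nerve of the cover:
  V12={r} V14={w} V15={q} V16={t} V23={u} V34={v} V56={s}
C dims 6,7; δ0: rk 6, SNF 1^5·2
Ȟ^0 = (6 − 6) − 0 = 0, so Ȟ^0 ≅ 0
Ȟ^1 = (7 − 0) − 6 = 1 plus torsion [2], so Ȟ^1 ≅ Z ⊕ Z/2
Ȟ^2 = (0 − 0) − 0 = 0, so Ȟ^2 ≅ 0


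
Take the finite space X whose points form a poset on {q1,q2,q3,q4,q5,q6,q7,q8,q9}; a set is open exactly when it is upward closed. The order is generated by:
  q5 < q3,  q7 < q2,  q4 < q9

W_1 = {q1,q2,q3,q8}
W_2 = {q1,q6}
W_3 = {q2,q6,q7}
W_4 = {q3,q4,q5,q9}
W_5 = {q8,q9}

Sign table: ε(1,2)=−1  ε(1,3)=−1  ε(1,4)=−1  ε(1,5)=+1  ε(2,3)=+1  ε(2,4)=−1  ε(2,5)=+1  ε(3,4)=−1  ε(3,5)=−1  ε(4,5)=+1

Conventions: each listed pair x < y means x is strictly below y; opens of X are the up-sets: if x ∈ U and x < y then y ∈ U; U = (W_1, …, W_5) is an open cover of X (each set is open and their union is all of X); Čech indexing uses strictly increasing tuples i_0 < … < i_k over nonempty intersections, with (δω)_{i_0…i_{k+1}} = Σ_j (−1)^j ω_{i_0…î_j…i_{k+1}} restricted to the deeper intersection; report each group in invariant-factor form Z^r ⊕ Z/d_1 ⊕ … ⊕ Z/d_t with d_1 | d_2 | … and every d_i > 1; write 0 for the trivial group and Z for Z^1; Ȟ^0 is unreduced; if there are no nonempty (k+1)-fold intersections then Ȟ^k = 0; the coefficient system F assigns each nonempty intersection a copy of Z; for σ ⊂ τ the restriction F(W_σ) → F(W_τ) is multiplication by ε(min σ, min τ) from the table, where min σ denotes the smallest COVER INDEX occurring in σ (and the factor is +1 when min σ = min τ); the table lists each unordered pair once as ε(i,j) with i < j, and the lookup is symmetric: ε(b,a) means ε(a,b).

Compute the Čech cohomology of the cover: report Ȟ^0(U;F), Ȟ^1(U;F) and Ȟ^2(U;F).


Ȟ^0(U;F) ≅ 0; Ȟ^1(U;F) ≅ Z ⊕ Z/2; Ȟ^2(U;F) ≅ 0

nonempty overlaps:
  W12={q1} W13={q2} W14={q3} W15={q8} W23={q6} W45={q9}
C dims 5,6; δ0: rk 5, SNF 1^4·2
degree 0: 5−5−0 = 0 → Ȟ^0 ≅ 0
degree 1: 6−0−5 = 1 plus torsion [2] → Ȟ^1 ≅ Z ⊕ Z/2
degree 2: 0−0−0 = 0 → Ȟ^2 ≅ 0


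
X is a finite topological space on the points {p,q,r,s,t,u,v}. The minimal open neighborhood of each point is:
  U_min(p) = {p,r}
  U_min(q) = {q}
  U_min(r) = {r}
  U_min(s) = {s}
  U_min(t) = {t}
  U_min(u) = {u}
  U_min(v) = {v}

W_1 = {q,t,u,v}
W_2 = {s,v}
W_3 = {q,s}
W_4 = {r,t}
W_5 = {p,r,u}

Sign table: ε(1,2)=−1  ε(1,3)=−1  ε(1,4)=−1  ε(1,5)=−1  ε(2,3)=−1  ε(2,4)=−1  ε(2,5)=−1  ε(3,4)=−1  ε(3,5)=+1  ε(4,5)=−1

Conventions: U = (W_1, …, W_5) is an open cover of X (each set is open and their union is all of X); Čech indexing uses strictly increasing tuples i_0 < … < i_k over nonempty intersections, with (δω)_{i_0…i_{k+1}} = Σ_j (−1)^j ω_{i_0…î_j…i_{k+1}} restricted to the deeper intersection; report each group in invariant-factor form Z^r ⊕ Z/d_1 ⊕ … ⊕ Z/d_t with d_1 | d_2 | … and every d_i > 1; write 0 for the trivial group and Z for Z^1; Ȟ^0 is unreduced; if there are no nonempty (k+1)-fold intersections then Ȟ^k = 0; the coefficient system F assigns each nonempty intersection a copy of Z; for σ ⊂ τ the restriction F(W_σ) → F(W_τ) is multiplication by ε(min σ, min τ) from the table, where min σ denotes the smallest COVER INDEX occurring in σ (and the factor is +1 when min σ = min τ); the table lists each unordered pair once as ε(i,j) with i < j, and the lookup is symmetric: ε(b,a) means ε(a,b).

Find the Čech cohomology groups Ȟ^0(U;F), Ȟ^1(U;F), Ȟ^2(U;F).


nonempty intersections:
  W12={v} W13={q} W14={t} W15={u} W23={s} W45={r}
C dims 5,6; δ0: rk 5, SNF 1^4·2
Ȟ^0: (5−5)−0=0 ⇒ 0
Ȟ^1: (6−0)−5=1 plus torsion [2] ⇒ Z ⊕ Z/2
Ȟ^2: (0−0)−0=0 ⇒ 0

Ȟ^0 ≅ 0,  Ȟ^1 ≅ Z ⊕ Z/2,  Ȟ^2 ≅ 0


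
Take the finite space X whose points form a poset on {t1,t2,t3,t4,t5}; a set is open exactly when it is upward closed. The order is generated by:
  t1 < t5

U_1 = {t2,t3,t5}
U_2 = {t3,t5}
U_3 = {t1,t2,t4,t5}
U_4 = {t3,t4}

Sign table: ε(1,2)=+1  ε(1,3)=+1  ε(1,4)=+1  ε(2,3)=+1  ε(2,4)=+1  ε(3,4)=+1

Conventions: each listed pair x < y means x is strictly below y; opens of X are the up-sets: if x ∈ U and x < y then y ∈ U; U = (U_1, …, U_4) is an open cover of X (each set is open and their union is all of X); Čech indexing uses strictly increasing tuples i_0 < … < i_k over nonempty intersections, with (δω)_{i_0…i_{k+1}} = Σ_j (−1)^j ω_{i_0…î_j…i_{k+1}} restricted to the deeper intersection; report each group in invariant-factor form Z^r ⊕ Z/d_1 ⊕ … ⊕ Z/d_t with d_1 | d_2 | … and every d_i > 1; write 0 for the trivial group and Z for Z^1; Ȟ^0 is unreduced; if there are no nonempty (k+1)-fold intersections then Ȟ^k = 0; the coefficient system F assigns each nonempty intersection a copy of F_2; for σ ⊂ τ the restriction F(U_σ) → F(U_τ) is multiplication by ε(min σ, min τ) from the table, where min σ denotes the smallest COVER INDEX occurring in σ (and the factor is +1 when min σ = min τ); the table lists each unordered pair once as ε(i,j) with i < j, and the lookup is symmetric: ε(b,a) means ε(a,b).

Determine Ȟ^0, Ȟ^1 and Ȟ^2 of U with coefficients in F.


Ȟ^0 ≅ Z/2; Ȟ^1 ≅ Z/2; Ȟ^2 ≅ 0

nerve of the cover:
  U12={t3,t5} U13={t2,t5} U14={t3} U23={t5} U24={t3} U34={t4}
  U123={t5} U124={t3}
C dims 4,6,2; δ0: rk_F2 3; δ1: rk_F2 2
Ȟ^0 = (4 − 3) − 0 = 1, so Ȟ^0 ≅ Z/2
Ȟ^1 = (6 − 2) − 3 = 1, so Ȟ^1 ≅ Z/2
Ȟ^2 = (2 − 0) − 2 = 0, so Ȟ^2 ≅ 0


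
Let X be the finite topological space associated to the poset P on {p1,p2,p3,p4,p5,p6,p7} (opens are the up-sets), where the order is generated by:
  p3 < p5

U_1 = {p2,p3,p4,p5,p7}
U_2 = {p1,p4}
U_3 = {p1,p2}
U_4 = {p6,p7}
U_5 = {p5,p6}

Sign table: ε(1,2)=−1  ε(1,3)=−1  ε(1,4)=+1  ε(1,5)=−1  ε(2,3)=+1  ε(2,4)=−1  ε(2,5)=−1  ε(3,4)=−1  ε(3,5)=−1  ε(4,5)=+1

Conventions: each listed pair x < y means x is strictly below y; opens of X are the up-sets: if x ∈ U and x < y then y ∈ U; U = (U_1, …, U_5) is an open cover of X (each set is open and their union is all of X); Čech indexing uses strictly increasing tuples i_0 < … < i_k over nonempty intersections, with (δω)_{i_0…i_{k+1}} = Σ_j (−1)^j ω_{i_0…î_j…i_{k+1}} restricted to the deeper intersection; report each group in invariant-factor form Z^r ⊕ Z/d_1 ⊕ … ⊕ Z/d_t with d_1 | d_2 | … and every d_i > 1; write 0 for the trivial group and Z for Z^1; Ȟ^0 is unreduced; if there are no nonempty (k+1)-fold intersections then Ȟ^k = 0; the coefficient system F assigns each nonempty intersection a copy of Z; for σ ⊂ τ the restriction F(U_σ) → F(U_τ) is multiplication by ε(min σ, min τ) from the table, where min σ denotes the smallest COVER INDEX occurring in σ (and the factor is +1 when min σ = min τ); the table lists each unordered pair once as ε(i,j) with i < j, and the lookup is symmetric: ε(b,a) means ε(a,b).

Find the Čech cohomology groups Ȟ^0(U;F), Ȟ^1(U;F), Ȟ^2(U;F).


nerve simplices:
  U12={p4} U13={p2} U14={p7} U15={p5} U23={p1} U45={p6}
C dims 5,6; δ0: rk 5, SNF 1^4·2
degree 0: 5−5−0 = 0 → Ȟ^0 ≅ 0
degree 1: 6−0−5 = 1 plus torsion [2] → Ȟ^1 ≅ Z ⊕ Z/2
degree 2: 0−0−0 = 0 → Ȟ^2 ≅ 0

Ȟ^0(U;F) ≅ 0, Ȟ^1(U;F) ≅ Z ⊕ Z/2, Ȟ^2(U;F) ≅ 0


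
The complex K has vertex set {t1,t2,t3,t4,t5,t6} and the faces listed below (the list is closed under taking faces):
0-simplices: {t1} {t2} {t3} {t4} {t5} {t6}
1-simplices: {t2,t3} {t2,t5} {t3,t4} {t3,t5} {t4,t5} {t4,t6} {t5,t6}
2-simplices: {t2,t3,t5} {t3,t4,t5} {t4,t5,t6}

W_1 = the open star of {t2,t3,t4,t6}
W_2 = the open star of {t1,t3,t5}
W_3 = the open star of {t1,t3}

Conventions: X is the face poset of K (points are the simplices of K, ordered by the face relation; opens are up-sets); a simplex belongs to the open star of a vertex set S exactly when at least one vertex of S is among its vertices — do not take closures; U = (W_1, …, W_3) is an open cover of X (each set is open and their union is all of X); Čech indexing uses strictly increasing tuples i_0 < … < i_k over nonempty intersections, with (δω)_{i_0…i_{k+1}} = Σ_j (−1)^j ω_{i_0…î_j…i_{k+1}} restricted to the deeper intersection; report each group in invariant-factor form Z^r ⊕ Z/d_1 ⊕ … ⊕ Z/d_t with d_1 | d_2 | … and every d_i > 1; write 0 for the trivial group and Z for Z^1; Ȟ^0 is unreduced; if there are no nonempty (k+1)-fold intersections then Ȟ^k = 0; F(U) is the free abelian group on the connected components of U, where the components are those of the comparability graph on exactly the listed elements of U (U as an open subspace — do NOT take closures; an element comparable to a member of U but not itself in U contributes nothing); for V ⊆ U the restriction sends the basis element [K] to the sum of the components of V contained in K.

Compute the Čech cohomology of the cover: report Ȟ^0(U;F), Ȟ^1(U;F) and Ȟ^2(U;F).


nonempty intersections:
  W1={{t2},{t3},{t4},{t6},{t2,t3},{t2,t5},{t3,t4},{t3,t5},{t4,t5},{t4,t6},{t5,t6},{t2,t3,t5},{t3,t4,t5},{t4,t5,t6}} W2={{t1},{t3},{t5},{t2,t3},{t2,t5},{t3,t4},{t3,t5},{t4,t5},{t5,t6},{t2,t3,t5},{t3,t4,t5},{t4,t5,t6}} W3={{t1},{t3},{t2,t3},{t3,t4},{t3,t5},{t2,t3,t5},{t3,t4,t5}}
  W12={{t3},{t2,t3},{t2,t5},{t3,t4},{t3,t5},{t4,t5},{t5,t6},{t2,t3,t5},{t3,t4,t5},{t4,t5,t6}} W13={{t3},{t2,t3},{t3,t4},{t3,t5},{t2,t3,t5},{t3,t4,t5}} W23={{t1},{t3},{t2,t3},{t3,t4},{t3,t5},{t2,t3,t5},{t3,t4,t5}}
  W123={{t3},{t2,t3},{t3,t4},{t3,t5},{t2,t3,t5},{t3,t4,t5}}
components per intersection:
  W1: {{t2},{t3},{t4},{t6},{t2,t3},{t2,t5},{t3,t4},{t3,t5},{t4,t5},{t4,t6},{t5,t6},{t2,t3,t5},{t3,t4,t5},{t4,t5,t6}}
  W2: {{t1}} {{t3},{t5},{t2,t3},{t2,t5},{t3,t4},{t3,t5},{t4,t5},{t5,t6},{t2,t3,t5},{t3,t4,t5},{t4,t5,t6}}
  W3: {{t1}} {{t3},{t2,t3},{t3,t4},{t3,t5},{t2,t3,t5},{t3,t4,t5}}
  W12: {{t3},{t2,t3},{t2,t5},{t3,t4},{t3,t5},{t4,t5},{t5,t6},{t2,t3,t5},{t3,t4,t5},{t4,t5,t6}}
  W13: {{t3},{t2,t3},{t3,t4},{t3,t5},{t2,t3,t5},{t3,t4,t5}}
  W23: {{t1}} {{t3},{t2,t3},{t3,t4},{t3,t5},{t2,t3,t5},{t3,t4,t5}}
  W123: {{t3},{t2,t3},{t3,t4},{t3,t5},{t2,t3,t5},{t3,t4,t5}}
C dims 5,4,1; δ0: rk 3, SNF 1^3; δ1: rk 1, SNF 1^1
Ȟ^0: (5−3)−0=2 ⇒ Z^2
Ȟ^1: (4−1)−3=0 ⇒ 0
Ȟ^2: (1−0)−1=0 ⇒ 0

Ȟ^0 ≅ Z^2, Ȟ^1 ≅ 0, Ȟ^2 ≅ 0
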